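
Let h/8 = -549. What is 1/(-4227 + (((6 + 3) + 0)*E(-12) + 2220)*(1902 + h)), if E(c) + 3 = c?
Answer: -1/5195877 ≈ -1.9246e-7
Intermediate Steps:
E(c) = -3 + c
h = -4392 (h = 8*(-549) = -4392)
1/(-4227 + (((6 + 3) + 0)*E(-12) + 2220)*(1902 + h)) = 1/(-4227 + (((6 + 3) + 0)*(-3 - 12) + 2220)*(1902 - 4392)) = 1/(-4227 + ((9 + 0)*(-15) + 2220)*(-2490)) = 1/(-4227 + (9*(-15) + 2220)*(-2490)) = 1/(-4227 + (-135 + 2220)*(-2490)) = 1/(-4227 + 2085*(-2490)) = 1/(-4227 - 5191650) = 1/(-5195877) = -1/5195877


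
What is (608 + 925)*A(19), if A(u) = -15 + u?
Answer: 6132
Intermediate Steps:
(608 + 925)*A(19) = (608 + 925)*(-15 + 19) = 1533*4 = 6132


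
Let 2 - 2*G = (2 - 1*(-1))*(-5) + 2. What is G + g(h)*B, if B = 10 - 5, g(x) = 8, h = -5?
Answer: 95/2 ≈ 47.500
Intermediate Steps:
G = 15/2 (G = 1 - ((2 - 1*(-1))*(-5) + 2)/2 = 1 - ((2 + 1)*(-5) + 2)/2 = 1 - (3*(-5) + 2)/2 = 1 - (-15 + 2)/2 = 1 - ½*(-13) = 1 + 13/2 = 15/2 ≈ 7.5000)
B = 5
G + g(h)*B = 15/2 + 8*5 = 15/2 + 40 = 95/2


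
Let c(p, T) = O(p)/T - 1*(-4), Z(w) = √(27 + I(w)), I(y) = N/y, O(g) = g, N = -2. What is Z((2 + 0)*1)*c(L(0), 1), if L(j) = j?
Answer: 4*√26 ≈ 20.396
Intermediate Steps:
I(y) = -2/y
Z(w) = √(27 - 2/w)
c(p, T) = 4 + p/T (c(p, T) = p/T - 1*(-4) = p/T + 4 = 4 + p/T)
Z((2 + 0)*1)*c(L(0), 1) = √(27 - 2/(2 + 0))*(4 + 0/1) = √(27 - 2/(2*1))*(4 + 0*1) = √(27 - 2/2)*(4 + 0) = √(27 - 2*½)*4 = √(27 - 1)*4 = √26*4 = 4*√26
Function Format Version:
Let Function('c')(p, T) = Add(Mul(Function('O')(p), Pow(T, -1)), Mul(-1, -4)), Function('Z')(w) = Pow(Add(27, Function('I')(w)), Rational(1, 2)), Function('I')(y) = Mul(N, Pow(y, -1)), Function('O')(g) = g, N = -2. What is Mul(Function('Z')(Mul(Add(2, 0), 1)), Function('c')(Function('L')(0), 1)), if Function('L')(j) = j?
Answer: Mul(4, Pow(26, Rational(1, 2))) ≈ 20.396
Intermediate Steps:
Function('I')(y) = Mul(-2, Pow(y, -1))
Function('Z')(w) = Pow(Add(27, Mul(-2, Pow(w, -1))), Rational(1, 2))
Function('c')(p, T) = Add(4, Mul(p, Pow(T, -1))) (Function('c')(p, T) = Add(Mul(p, Pow(T, -1)), Mul(-1, -4)) = Add(Mul(p, Pow(T, -1)), 4) = Add(4, Mul(p, Pow(T, -1))))
Mul(Function('Z')(Mul(Add(2, 0), 1)), Function('c')(Function('L')(0), 1)) = Mul(Pow(Add(27, Mul(-2, Pow(Mul(Add(2, 0), 1), -1))), Rational(1, 2)), Add(4, Mul(0, Pow(1, -1)))) = Mul(Pow(Add(27, Mul(-2, Pow(Mul(2, 1), -1))), Rational(1, 2)), Add(4, Mul(0, 1))) = Mul(Pow(Add(27, Mul(-2, Pow(2, -1))), Rational(1, 2)), Add(4, 0)) = Mul(Pow(Add(27, Mul(-2, Rational(1, 2))), Rational(1, 2)), 4) = Mul(Pow(Add(27, -1), Rational(1, 2)), 4) = Mul(Pow(26, Rational(1, 2)), 4) = Mul(4, Pow(26, Rational(1, 2)))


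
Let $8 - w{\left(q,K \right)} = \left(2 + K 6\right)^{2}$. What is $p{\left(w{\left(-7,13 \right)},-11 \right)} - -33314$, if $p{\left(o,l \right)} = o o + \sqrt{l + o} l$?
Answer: $40890978 - 11 i \sqrt{6403} \approx 4.0891 \cdot 10^{7} - 880.21 i$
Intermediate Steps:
$w{\left(q,K \right)} = 8 - \left(2 + 6 K\right)^{2}$ ($w{\left(q,K \right)} = 8 - \left(2 + K 6\right)^{2} = 8 - \left(2 + 6 K\right)^{2}$)
$p{\left(o,l \right)} = o^{2} + l \sqrt{l + o}$
$p{\left(w{\left(-7,13 \right)},-11 \right)} - -33314 = \left(\left(8 - 4 \left(1 + 3 \cdot 13\right)^{2}\right)^{2} - 11 \sqrt{-11 + \left(8 - 4 \left(1 + 3 \cdot 13\right)^{2}\right)}\right) - -33314 = \left(\left(8 - 4 \left(1 + 39\right)^{2}\right)^{2} - 11 \sqrt{-11 + \left(8 - 4 \left(1 + 39\right)^{2}\right)}\right) + 33314 = \left(\left(8 - 4 \cdot 40^{2}\right)^{2} - 11 \sqrt{-11 + \left(8 - 4 \cdot 40^{2}\right)}\right) + 33314 = \left(\left(8 - 6400\right)^{2} - 11 \sqrt{-11 + \left(8 - 6400\right)}\right) + 33314 = \left(\left(-6392\right)^{2} - 11 \sqrt{-11 - 6392}\right) + 33314 = \left(40857664 - 11 \sqrt{-6403}\right) + 33314 = \left(40857664 - 11 i \sqrt{6403}\right) + 33314 = 40890978 - 11 i \sqrt{6403}$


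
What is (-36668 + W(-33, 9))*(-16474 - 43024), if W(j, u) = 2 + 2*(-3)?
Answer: 2181910656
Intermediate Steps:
W(j, u) = -4 (W(j, u) = 2 - 6 = -4)
(-36668 + W(-33, 9))*(-16474 - 43024) = (-36668 - 4)*(-16474 - 43024) = -36672*(-59498) = 2181910656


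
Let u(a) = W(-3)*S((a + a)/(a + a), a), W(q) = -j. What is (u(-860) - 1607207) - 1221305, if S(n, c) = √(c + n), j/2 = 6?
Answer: -2828512 - 12*I*√859 ≈ -2.8285e+6 - 351.7*I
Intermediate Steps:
j = 12 (j = 2*6 = 12)
W(q) = -12 (W(q) = -1*12 = -12)
u(a) = -12*√(1 + a) (u(a) = -12*√(a + (a + a)/(a + a)) = -12*√(a + (2*a)/((2*a))) = -12*√(a + (2*a)*(1/(2*a))) = -12*√(a + 1) = -12*√(1 + a))
(u(-860) - 1607207) - 1221305 = (-12*√(1 - 860) - 1607207) - 1221305 = (-12*I*√859 - 1607207) - 1221305 = (-1607207 - 12*I*√859) - 1221305 = -2828512 - 12*I*√859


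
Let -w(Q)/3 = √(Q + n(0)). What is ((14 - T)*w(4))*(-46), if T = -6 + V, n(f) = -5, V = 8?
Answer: 1656*I ≈ 1656.0*I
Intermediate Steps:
w(Q) = -3*√(-5 + Q) (w(Q) = -3*√(Q - 5) = -3*√(-5 + Q))
T = 2 (T = -6 + 8 = 2)
((14 - T)*w(4))*(-46) = ((14 - 1*2)*(-3*√(-5 + 4)))*(-46) = ((14 - 2)*(-3*I))*(-46) = (12*(-3*I))*(-46) = -36*I*(-46) = 1656*I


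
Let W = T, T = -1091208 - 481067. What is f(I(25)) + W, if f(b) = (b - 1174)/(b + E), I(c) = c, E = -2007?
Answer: -3116247901/1982 ≈ -1.5723e+6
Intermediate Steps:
f(b) = (-1174 + b)/(-2007 + b) (f(b) = (b - 1174)/(b - 2007) = (-1174 + b)/(-2007 + b))
T = -1572275
W = -1572275
f(I(25)) + W = (-1174 + 25)/(-2007 + 25) - 1572275 = -1149/(-1982) - 1572275 = -1/1982*(-1149) - 1572275 = 1149/1982 - 1572275 = -3116247901/1982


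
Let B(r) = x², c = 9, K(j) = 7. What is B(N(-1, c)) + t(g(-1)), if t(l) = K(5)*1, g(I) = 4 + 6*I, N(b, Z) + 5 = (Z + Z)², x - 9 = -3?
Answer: 43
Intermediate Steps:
x = 6 (x = 9 - 3 = 6)
N(b, Z) = -5 + 4*Z² (N(b, Z) = -5 + (Z + Z)² = -5 + (2*Z)² = -5 + 4*Z²)
B(r) = 36 (B(r) = 6² = 36)
t(l) = 7 (t(l) = 7*1 = 7)
B(N(-1, c)) + t(g(-1)) = 36 + 7 = 43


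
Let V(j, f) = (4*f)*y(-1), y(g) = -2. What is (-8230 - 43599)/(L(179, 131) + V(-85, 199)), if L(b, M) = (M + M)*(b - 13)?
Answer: -51829/41900 ≈ -1.2370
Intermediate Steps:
L(b, M) = 2*M*(-13 + b) (L(b, M) = (2*M)*(-13 + b) = 2*M*(-13 + b))
V(j, f) = -8*f (V(j, f) = (4*f)*(-2) = -8*f)
(-8230 - 43599)/(L(179, 131) + V(-85, 199)) = (-8230 - 43599)/(2*131*(-13 + 179) - 8*199) = -51829/(2*131*166 - 1592) = -51829/(43492 - 1592) = -51829/41900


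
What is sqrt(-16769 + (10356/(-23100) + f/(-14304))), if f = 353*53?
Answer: I*sqrt(31788433477680726)/1376760 ≈ 129.5*I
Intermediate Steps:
f = 18709
sqrt(-16769 + (10356/(-23100) + f/(-14304))) = sqrt(-16769 + (10356/(-23100) + 18709/(-14304))) = sqrt(-16769 + (10356*(-1/23100) + 18709*(-1/14304))) = sqrt(-16769 + (-863/1925 - 18709/14304)) = sqrt(-16769 - 48359177/27535200) = sqrt(-461786127977/27535200) = I*sqrt(31788433477680726)/1376760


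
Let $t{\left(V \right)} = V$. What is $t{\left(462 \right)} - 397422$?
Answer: $-396960$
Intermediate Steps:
$t{\left(462 \right)} - 397422 = 462 - 397422 = -396960$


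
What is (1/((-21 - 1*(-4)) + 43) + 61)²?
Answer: 2518569/676 ≈ 3725.7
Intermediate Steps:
(1/((-21 - 1*(-4)) + 43) + 61)² = (1/((-21 + 4) + 43) + 61)² = (1/(-17 + 43) + 61)² = (1/26 + 61)² = (1587/26)² = 2518569/676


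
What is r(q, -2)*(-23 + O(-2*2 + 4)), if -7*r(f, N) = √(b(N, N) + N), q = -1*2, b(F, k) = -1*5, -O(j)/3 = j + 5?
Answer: 38*I*√7/7 ≈ 14.363*I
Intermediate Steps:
O(j) = -15 - 3*j (O(j) = -3*(j + 5) = -3*(5 + j) = -15 - 3*j)
b(F, k) = -5
q = -2
r(f, N) = -√(-5 + N)/7
r(q, -2)*(-23 + O(-2*2 + 4)) = (-√(-5 - 2)/7)*(-23 + (-15 - 3*(-2*2 + 4))) = (-I*√7/7)*(-23 + (-15 - 3*(-4 + 4))) = (-I*√7/7)*(-23 + (-15 - 3*0)) = (-I*√7/7)*(-23 + (-15 + 0)) = (-I*√7/7)*(-23 - 15) = -I*√7/7*(-38) = 38*I*√7/7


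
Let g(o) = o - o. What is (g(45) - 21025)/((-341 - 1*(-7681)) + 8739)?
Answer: -21025/16079 ≈ -1.3076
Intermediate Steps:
g(o) = 0
(g(45) - 21025)/((-341 - 1*(-7681)) + 8739) = (0 - 21025)/((-341 - 1*(-7681)) + 8739) = -21025/((-341 + 7681) + 8739) = -21025/(7340 + 8739) = -21025/16079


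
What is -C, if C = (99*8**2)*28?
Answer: -177408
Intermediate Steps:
C = 177408 (C = (99*64)*28 = 6336*28 = 177408)
-C = -1*177408 = -177408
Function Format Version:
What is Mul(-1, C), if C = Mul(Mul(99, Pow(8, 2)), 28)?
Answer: -177408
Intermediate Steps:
C = 177408 (C = Mul(Mul(99, 64), 28) = Mul(6336, 28) = 177408)
Mul(-1, C) = Mul(-1, 177408) = -177408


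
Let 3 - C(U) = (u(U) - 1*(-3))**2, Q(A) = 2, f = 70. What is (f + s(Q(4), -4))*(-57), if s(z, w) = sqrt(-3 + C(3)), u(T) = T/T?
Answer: -3990 - 228*I ≈ -3990.0 - 228.0*I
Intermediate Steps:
u(T) = 1
C(U) = -13 (C(U) = 3 - (1 - 1*(-3))**2 = 3 - (1 + 3)**2 = 3 - 1*4**2 = 3 - 1*16 = 3 - 16 = -13)
s(z, w) = 4*I (s(z, w) = sqrt(-3 - 13) = sqrt(-16) = 4*I)
(f + s(Q(4), -4))*(-57) = (70 + 4*I)*(-57) = -3990 - 228*I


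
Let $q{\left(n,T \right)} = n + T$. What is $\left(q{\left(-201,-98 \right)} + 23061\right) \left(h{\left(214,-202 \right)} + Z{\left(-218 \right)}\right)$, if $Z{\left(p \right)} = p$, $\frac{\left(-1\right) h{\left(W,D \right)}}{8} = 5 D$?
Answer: $178954844$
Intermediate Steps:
$h{\left(W,D \right)} = - 40 D$ ($h{\left(W,D \right)} = - 8 \cdot 5 D = - 40 D$)
$q{\left(n,T \right)} = T + n$
$\left(q{\left(-201,-98 \right)} + 23061\right) \left(h{\left(214,-202 \right)} + Z{\left(-218 \right)}\right) = \left(\left(-98 - 201\right) + 23061\right) \left(\left(-40\right) \left(-202\right) - 218\right) = \left(-299 + 23061\right) \left(8080 - 218\right) = 22762 \cdot 7862 = 178954844$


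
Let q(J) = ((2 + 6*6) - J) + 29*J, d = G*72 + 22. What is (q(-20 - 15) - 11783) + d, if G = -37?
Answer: -15367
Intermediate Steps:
d = -2642 (d = -37*72 + 22 = -2664 + 22 = -2642)
q(J) = 38 + 28*J (q(J) = ((2 + 36) - J) + 29*J = (38 - J) + 29*J = 38 + 28*J)
(q(-20 - 15) - 11783) + d = ((38 + 28*(-20 - 15)) - 11783) - 2642 = ((38 + 28*(-35)) - 11783) - 2642 = ((38 - 980) - 11783) - 2642 = (-942 - 11783) - 2642 = -12725 - 2642 = -15367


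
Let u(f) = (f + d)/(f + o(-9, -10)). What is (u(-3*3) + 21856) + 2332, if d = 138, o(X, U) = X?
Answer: 145085/6 ≈ 24181.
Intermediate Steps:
u(f) = (138 + f)/(-9 + f) (u(f) = (f + 138)/(f - 9) = (138 + f)/(-9 + f))
(u(-3*3) + 21856) + 2332 = ((138 - 3*3)/(-9 - 3*3) + 21856) + 2332 = ((138 - 9)/(-9 - 9) + 21856) + 2332 = (129/(-18) + 21856) + 2332 = (-1/18*129 + 21856) + 2332 = (-43/6 + 21856) + 2332 = 131093/6 + 2332 = 145085/6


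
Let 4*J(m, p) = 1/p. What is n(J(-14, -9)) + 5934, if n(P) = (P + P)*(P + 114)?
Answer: 3841129/648 ≈ 5927.7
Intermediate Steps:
J(m, p) = 1/(4*p)
n(P) = 2*P*(114 + P) (n(P) = (2*P)*(114 + P) = 2*P*(114 + P))
n(J(-14, -9)) + 5934 = 2*((1/4)/(-9))*(114 + (1/4)/(-9)) + 5934 = 2*((1/4)*(-1/9))*(114 + (1/4)*(-1/9)) + 5934 = 2*(-1/36)*(114 - 1/36) + 5934 = 2*(-1/36)*(4103/36) + 5934 = -4103/648 + 5934 = 3841129/648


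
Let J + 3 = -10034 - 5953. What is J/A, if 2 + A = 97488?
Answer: -7995/48743 ≈ -0.16402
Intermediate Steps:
A = 97486 (A = -2 + 97488 = 97486)
J = -15990 (J = -3 + (-10034 - 5953) = -3 - 15987 = -15990)
J/A = -15990/97486 = -15990*1/97486 = -7995/48743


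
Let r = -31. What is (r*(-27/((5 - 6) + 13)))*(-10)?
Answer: -1395/2 ≈ -697.50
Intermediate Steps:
(r*(-27/((5 - 6) + 13)))*(-10) = -(-837)/((5 - 6) + 13)*(-10) = -(-837)/(-1 + 13)*(-10) = -(-837)/12*(-10) = -31*(-9/4)*(-10) = (279/4)*(-10) = -1395/2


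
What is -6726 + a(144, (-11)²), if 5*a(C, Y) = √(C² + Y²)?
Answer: -6726 + √35377/5 ≈ -6688.4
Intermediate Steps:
a(C, Y) = √(C² + Y²)/5
-6726 + a(144, (-11)²) = -6726 + √(144² + ((-11)²)²)/5 = -6726 + √(20736 + 121²)/5 = -6726 + √(20736 + 14641)/5 = -6726 + √35377/5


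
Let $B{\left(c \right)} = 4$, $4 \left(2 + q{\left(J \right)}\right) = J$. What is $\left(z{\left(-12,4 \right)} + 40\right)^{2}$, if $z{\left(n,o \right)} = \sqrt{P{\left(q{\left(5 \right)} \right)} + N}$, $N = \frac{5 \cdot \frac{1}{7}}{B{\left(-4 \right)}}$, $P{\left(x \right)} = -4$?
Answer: $\frac{\left(560 + i \sqrt{749}\right)^{2}}{196} \approx 1596.2 + 156.39 i$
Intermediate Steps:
$q{\left(J \right)} = -2 + \frac{J}{4}$
$N = \frac{5}{28}$ ($N = \frac{5 \cdot \frac{1}{7}}{4} = 5 \cdot \frac{1}{7} \cdot \frac{1}{4} = \frac{5}{7} \cdot \frac{1}{4} = \frac{5}{28} \approx 0.17857$)
$z{\left(n,o \right)} = \frac{i \sqrt{749}}{14}$ ($z{\left(n,o \right)} = \sqrt{-4 + \frac{5}{28}} = \sqrt{- \frac{107}{28}} = \frac{i \sqrt{749}}{14}$)
$\left(z{\left(-12,4 \right)} + 40\right)^{2} = \left(\frac{i \sqrt{749}}{14} + 40\right)^{2} = \left(40 + \frac{i \sqrt{749}}{14}\right)^{2}$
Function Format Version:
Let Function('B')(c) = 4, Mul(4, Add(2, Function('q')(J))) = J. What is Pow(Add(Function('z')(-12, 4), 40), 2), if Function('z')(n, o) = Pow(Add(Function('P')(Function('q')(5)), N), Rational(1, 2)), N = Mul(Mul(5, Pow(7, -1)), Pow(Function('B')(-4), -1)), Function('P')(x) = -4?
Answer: Mul(Rational(1, 196), Pow(Add(560, Mul(I, Pow(749, Rational(1, 2)))), 2)) ≈ Add(1596.2, Mul(156.39, I))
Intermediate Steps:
Function('q')(J) = Add(-2, Mul(Rational(1, 4), J))
N = Rational(5, 28) (N = Mul(Mul(5, Pow(7, -1)), Pow(4, -1)) = Mul(Mul(5, Rational(1, 7)), Rational(1, 4)) = Mul(Rational(5, 7), Rational(1, 4)) = Rational(5, 28) ≈ 0.17857)
Function('z')(n, o) = Mul(Rational(1, 14), I, Pow(749, Rational(1, 2))) (Function('z')(n, o) = Pow(Add(-4, Rational(5, 28)), Rational(1, 2)) = Pow(Rational(-107, 28), Rational(1, 2)) = Mul(Rational(1, 14), I, Pow(749, Rational(1, 2))))
Pow(Add(Function('z')(-12, 4), 40), 2) = Pow(Add(Mul(Rational(1, 14), I, Pow(749, Rational(1, 2))), 40), 2) = Pow(Add(40, Mul(Rational(1, 14), I, Pow(749, Rational(1, 2)))), 2)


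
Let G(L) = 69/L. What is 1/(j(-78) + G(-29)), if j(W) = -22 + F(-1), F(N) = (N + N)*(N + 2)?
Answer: -29/765 ≈ -0.037908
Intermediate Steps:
F(N) = 2*N*(2 + N) (F(N) = (2*N)*(2 + N) = 2*N*(2 + N))
j(W) = -24 (j(W) = -22 + 2*(-1)*(2 - 1) = -22 + 2*(-1)*1 = -22 - 2 = -24)
1/(j(-78) + G(-29)) = 1/(-24 + 69/(-29)) = 1/(-24 + 69*(-1/29)) = 1/(-24 - 69/29) = 1/(-765/29) = -29/765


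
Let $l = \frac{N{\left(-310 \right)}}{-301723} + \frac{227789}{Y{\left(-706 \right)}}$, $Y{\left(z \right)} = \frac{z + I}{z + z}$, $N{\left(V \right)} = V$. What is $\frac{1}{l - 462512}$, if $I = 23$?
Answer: $\frac{6647639}{55890513506} \approx 0.00011894$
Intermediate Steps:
$Y{\left(z \right)} = \frac{23 + z}{2 z}$ ($Y{\left(z \right)} = \frac{z + 23}{z + z} = \frac{23 + z}{2 z}$)
$l = \frac{3130503322674}{6647639}$ ($l = - \frac{310}{-301723} + \frac{227789}{\frac{1}{2} \frac{1}{-706} \left(23 - 706\right)} = \left(-310\right) \left(- \frac{1}{301723}\right) + \frac{227789}{\frac{1}{2} \left(- \frac{1}{706}\right) \left(-683\right)} = \frac{10}{9733} + \frac{227789}{\frac{683}{1412}} = \frac{10}{9733} + 227789 \cdot \frac{1412}{683} = \frac{10}{9733} + \frac{321638068}{683} = \frac{3130503322674}{6647639} \approx 4.7092 \cdot 10^{5}$)
$\frac{1}{l - 462512} = \frac{1}{\frac{3130503322674}{6647639} - 462512} = \frac{1}{\frac{55890513506}{6647639}} = \frac{6647639}{55890513506}$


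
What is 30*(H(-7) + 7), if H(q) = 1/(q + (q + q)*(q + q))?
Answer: 13240/63 ≈ 210.16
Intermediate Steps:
H(q) = 1/(q + 4*q**2) (H(q) = 1/(q + (2*q)*(2*q)) = 1/(q + 4*q**2))
30*(H(-7) + 7) = 30*(1/((-7)*(1 + 4*(-7))) + 7) = 30*(-1/(7*(1 - 28)) + 7) = 30*(-1/7/(-27) + 7) = 30*(-1/7*(-1/27) + 7) = 30*(1/189 + 7) = 30*(1324/189) = 13240/63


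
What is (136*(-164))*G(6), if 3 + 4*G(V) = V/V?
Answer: 11152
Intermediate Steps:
G(V) = -1/2 (G(V) = -3/4 + (V/V)/4 = -3/4 + (1/4)*1 = -3/4 + 1/4 = -1/2)
(136*(-164))*G(6) = (136*(-164))*(-1/2) = -22304*(-1/2) = 11152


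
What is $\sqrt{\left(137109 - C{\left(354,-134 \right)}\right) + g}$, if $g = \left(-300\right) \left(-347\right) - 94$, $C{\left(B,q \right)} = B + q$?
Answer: $\sqrt{240895} \approx 490.81$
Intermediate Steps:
$g = 104006$ ($g = 104100 - 94 = 104006$)
$\sqrt{\left(137109 - C{\left(354,-134 \right)}\right) + g} = \sqrt{\left(137109 - \left(354 - 134\right)\right) + 104006} = \sqrt{\left(137109 - 220\right) + 104006} = \sqrt{136889 + 104006} = \sqrt{240895}$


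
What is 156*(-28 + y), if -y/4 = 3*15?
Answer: -32448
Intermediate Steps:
y = -180 (y = -12*15 = -4*45 = -180)
156*(-28 + y) = 156*(-28 - 180) = 156*(-208) = -32448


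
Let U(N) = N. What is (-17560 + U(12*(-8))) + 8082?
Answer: -9574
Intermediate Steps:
(-17560 + U(12*(-8))) + 8082 = (-17560 + 12*(-8)) + 8082 = (-17560 - 96) + 8082 = -17656 + 8082 = -9574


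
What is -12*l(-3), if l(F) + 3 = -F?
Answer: 0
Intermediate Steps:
l(F) = -3 - F
-12*l(-3) = -12*(-3 - 1*(-3)) = -12*(-3 + 3) = -12*0 = 0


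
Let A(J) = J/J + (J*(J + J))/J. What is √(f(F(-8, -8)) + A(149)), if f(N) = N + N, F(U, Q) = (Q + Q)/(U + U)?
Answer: √301 ≈ 17.349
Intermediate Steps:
F(U, Q) = Q/U (F(U, Q) = (2*Q)/((2*U)) = (2*Q)*(1/(2*U)) = Q/U)
f(N) = 2*N
A(J) = 1 + 2*J (A(J) = 1 + (J*(2*J))/J = 1 + (2*J²)/J = 1 + 2*J)
√(f(F(-8, -8)) + A(149)) = √(2*(-8/(-8)) + (1 + 2*149)) = √(2*(-8*(-⅛)) + (1 + 298)) = √(2*1 + 299) = √(2 + 299) = √301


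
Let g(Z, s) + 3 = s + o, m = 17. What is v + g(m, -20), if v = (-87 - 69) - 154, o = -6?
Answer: -339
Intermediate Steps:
g(Z, s) = -9 + s (g(Z, s) = -3 + (s - 6) = -3 + (-6 + s) = -9 + s)
v = -310 (v = -156 - 154 = -310)
v + g(m, -20) = -310 + (-9 - 20) = -310 - 29 = -339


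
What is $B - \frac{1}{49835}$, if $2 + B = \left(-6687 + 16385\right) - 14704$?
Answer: $- \frac{249573681}{49835} \approx -5008.0$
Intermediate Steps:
$B = -5008$ ($B = -2 + \left(\left(-6687 + 16385\right) - 14704\right) = -2 + \left(9698 - 14704\right) = -2 - 5006 = -5008$)
$B - \frac{1}{49835} = -5008 - \frac{1}{49835} = - \frac{249573681}{49835}$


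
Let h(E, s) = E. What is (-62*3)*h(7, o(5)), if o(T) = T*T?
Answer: -1302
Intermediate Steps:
o(T) = T**2
(-62*3)*h(7, o(5)) = -62*3*7 = -31*6*7 = -186*7 = -1302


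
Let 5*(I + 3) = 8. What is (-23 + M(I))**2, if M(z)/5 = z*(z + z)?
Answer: 289/25 ≈ 11.560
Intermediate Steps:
I = -7/5 (I = -3 + (1/5)*8 = -3 + 8/5 = -7/5 ≈ -1.4000)
M(z) = 10*z**2 (M(z) = 5*(z*(z + z)) = 5*(z*(2*z)) = 5*(2*z**2) = 10*z**2)
(-23 + M(I))**2 = (-23 + 10*(-7/5)**2)**2 = (-23 + 10*(49/25))**2 = (-23 + 98/5)**2 = (-17/5)**2 = 289/25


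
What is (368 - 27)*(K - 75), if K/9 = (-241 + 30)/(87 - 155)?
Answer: -1091541/68 ≈ -16052.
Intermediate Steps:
K = 1899/68 (K = 9*((-241 + 30)/(87 - 155)) = 9*(-211/(-68)) = 9*(-211*(-1/68)) = 9*(211/68) = 1899/68 ≈ 27.926)
(368 - 27)*(K - 75) = (368 - 27)*(1899/68 - 75) = 341*(-3201/68) = -1091541/68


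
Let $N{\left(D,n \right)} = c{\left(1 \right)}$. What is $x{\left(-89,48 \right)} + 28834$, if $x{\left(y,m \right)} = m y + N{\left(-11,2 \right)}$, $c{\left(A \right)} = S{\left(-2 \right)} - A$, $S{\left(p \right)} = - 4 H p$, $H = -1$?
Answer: $24553$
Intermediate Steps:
$S{\left(p \right)} = 4 p$ ($S{\left(p \right)} = \left(-4\right) \left(-1\right) p = 4 p$)
$c{\left(A \right)} = -8 - A$ ($c{\left(A \right)} = 4 \left(-2\right) - A = -8 - A$)
$N{\left(D,n \right)} = -9$ ($N{\left(D,n \right)} = -8 - 1 = -9$)
$x{\left(y,m \right)} = -9 + m y$ ($x{\left(y,m \right)} = m y - 9 = -9 + m y$)
$x{\left(-89,48 \right)} + 28834 = \left(-9 + 48 \left(-89\right)\right) + 28834 = \left(-9 - 4272\right) + 28834 = -4281 + 28834 = 24553$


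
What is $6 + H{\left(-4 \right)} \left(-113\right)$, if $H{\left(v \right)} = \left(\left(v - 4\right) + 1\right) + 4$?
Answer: $345$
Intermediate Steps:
$H{\left(v \right)} = 1 + v$ ($H{\left(v \right)} = \left(\left(-4 + v\right) + 1\right) + 4 = \left(-3 + v\right) + 4 = 1 + v$)
$6 + H{\left(-4 \right)} \left(-113\right) = 6 + \left(1 - 4\right) \left(-113\right) = 6 - -339 = 6 + 339 = 345$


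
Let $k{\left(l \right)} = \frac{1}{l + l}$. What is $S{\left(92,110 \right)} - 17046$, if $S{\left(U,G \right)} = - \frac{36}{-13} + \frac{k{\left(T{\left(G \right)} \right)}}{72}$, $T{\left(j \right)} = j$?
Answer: $- \frac{3509542067}{205920} \approx -17043.0$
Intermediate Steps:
$k{\left(l \right)} = \frac{1}{2 l}$
$S{\left(U,G \right)} = \frac{36}{13} + \frac{1}{144 G}$ ($S{\left(U,G \right)} = - \frac{36}{-13} + \frac{\frac{1}{2} \frac{1}{G}}{72} = \left(-36\right) \left(- \frac{1}{13}\right) + \frac{1}{2 G} \frac{1}{72} = \frac{36}{13} + \frac{1}{144 G}$)
$S{\left(92,110 \right)} - 17046 = \frac{13 + 5184 \cdot 110}{1872 \cdot 110} - 17046 = \frac{1}{1872} \cdot \frac{1}{110} \left(13 + 570240\right) - 17046 = \frac{1}{1872} \cdot \frac{1}{110} \cdot 570253 - 17046 = \frac{570253}{205920} - 17046 = - \frac{3509542067}{205920}$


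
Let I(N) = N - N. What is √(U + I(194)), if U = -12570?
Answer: I*√12570 ≈ 112.12*I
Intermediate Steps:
I(N) = 0
√(U + I(194)) = √(-12570 + 0) = √(-12570) = I*√12570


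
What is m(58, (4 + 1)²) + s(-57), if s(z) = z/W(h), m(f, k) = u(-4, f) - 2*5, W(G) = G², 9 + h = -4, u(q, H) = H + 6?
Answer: 9069/169 ≈ 53.663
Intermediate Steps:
u(q, H) = 6 + H
h = -13 (h = -9 - 4 = -13)
m(f, k) = -4 + f (m(f, k) = (6 + f) - 2*5 = (6 + f) - 10 = -4 + f)
s(z) = z/169 (s(z) = z/((-13)²) = z/169)
m(58, (4 + 1)²) + s(-57) = (-4 + 58) + (1/169)*(-57) = 54 - 57/169 = 9069/169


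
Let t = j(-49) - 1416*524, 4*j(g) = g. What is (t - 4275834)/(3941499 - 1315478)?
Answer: -20071321/10504084 ≈ -1.9108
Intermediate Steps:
j(g) = g/4
t = -2967985/4 (t = (1/4)*(-49) - 1416*524 = -49/4 - 741984 = -2967985/4 ≈ -7.4200e+5)
(t - 4275834)/(3941499 - 1315478) = (-2967985/4 - 4275834)/(3941499 - 1315478) = -20071321/4/2626021 = -20071321/4*1/2626021 = -20071321/10504084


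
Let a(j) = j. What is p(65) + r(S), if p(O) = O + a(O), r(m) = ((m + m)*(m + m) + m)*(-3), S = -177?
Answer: -375287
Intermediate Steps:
r(m) = -12*m² - 3*m (r(m) = ((2*m)*(2*m) + m)*(-3) = (4*m² + m)*(-3) = (m + 4*m²)*(-3) = -12*m² - 3*m)
p(O) = 2*O (p(O) = O + O = 2*O)
p(65) + r(S) = 2*65 - 3*(-177)*(1 + 4*(-177)) = 130 - 3*(-177)*(1 - 708) = 130 - 3*(-177)*(-707) = 130 - 375417 = -375287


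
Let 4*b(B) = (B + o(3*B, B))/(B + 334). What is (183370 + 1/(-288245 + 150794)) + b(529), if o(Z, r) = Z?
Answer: 21751461168526/118620213 ≈ 1.8337e+5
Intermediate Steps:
b(B) = B/(334 + B) (b(B) = ((B + 3*B)/(B + 334))/4 = ((4*B)/(334 + B))/4 = (4*B/(334 + B))/4 = B/(334 + B))
(183370 + 1/(-288245 + 150794)) + b(529) = (183370 + 1/(-288245 + 150794)) + 529/(334 + 529) = (183370 + 1/(-137451)) + 529/863 = (183370 - 1/137451) + 529*(1/863) = 25204389869/137451 + 529/863 = 21751461168526/118620213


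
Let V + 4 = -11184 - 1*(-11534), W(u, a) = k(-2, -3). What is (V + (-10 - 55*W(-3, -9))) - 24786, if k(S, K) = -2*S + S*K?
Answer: -25000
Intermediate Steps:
k(S, K) = -2*S + K*S
W(u, a) = 10 (W(u, a) = -2*(-2 - 3) = -2*(-5) = 10)
V = 346 (V = -4 + (-11184 - 1*(-11534)) = -4 + (-11184 + 11534) = -4 + 350 = 346)
(V + (-10 - 55*W(-3, -9))) - 24786 = (346 + (-10 - 55*10)) - 24786 = (346 + (-10 - 550)) - 24786 = (346 - 560) - 24786 = -214 - 24786 = -25000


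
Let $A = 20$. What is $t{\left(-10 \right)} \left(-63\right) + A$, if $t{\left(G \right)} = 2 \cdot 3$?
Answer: $-358$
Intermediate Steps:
$t{\left(G \right)} = 6$
$t{\left(-10 \right)} \left(-63\right) + A = 6 \left(-63\right) + 20 = -378 + 20 = -358$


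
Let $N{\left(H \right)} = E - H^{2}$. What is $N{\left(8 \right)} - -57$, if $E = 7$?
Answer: $0$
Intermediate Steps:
$N{\left(H \right)} = 7 - H^{2}$
$N{\left(8 \right)} - -57 = \left(7 - 8^{2}\right) - -57 = \left(7 - 64\right) + 57 = -57 + 57 = 0$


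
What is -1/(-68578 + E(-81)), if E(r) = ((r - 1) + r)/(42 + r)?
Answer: 39/2674379 ≈ 1.4583e-5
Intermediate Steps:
E(r) = (-1 + 2*r)/(42 + r) (E(r) = ((-1 + r) + r)/(42 + r) = (-1 + 2*r)/(42 + r))
-1/(-68578 + E(-81)) = -1/(-68578 + (-1 + 2*(-81))/(42 - 81)) = -1/(-68578 + (-1 - 162)/(-39)) = -1/(-68578 - 1/39*(-163)) = -1/(-68578 + 163/39) = -1/(-2674379/39) = -1*(-39/2674379) = 39/2674379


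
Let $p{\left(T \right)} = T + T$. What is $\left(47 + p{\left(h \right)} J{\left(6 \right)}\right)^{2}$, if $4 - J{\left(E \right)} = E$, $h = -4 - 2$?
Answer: $5041$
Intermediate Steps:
$h = -6$
$J{\left(E \right)} = 4 - E$
$p{\left(T \right)} = 2 T$
$\left(47 + p{\left(h \right)} J{\left(6 \right)}\right)^{2} = \left(47 + 2 \left(-6\right) \left(4 - 6\right)\right)^{2} = \left(47 - 12 \left(4 - 6\right)\right)^{2} = \left(47 - -24\right)^{2} = \left(47 + 24\right)^{2} = 71^{2} = 5041$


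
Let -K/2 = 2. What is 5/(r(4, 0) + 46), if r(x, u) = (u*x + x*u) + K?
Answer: 5/42 ≈ 0.11905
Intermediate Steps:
K = -4 (K = -2*2 = -4)
r(x, u) = -4 + 2*u*x (r(x, u) = (u*x + x*u) - 4 = (u*x + u*x) - 4 = 2*u*x - 4 = -4 + 2*u*x)
5/(r(4, 0) + 46) = 5/((-4 + 2*0*4) + 46) = 5/((-4 + 0) + 46) = 5/(-4 + 46) = 5/42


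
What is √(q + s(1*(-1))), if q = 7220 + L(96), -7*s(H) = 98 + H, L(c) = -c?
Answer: √348397/7 ≈ 84.322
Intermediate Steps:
s(H) = -14 - H/7 (s(H) = -(98 + H)/7 = -14 - H/7)
q = 7124 (q = 7220 - 1*96 = 7220 - 96 = 7124)
√(q + s(1*(-1))) = √(7124 + (-14 - (-1)/7)) = √(7124 + (-14 - ⅐*(-1))) = √(7124 + (-14 + ⅐)) = √(7124 - 97/7) = √(49771/7) = √348397/7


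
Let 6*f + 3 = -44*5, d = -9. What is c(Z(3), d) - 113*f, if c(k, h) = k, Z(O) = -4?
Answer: 25175/6 ≈ 4195.8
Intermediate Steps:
f = -223/6 (f = -½ + (-44*5)/6 = -½ + (⅙)*(-220) = -½ - 110/3 = -223/6 ≈ -37.167)
c(Z(3), d) - 113*f = -4 - 113*(-223/6) = -4 + 25199/6 = 25175/6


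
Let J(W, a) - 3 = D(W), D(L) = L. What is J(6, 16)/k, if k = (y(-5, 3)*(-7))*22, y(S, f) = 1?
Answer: -9/154 ≈ -0.058442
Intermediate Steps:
J(W, a) = 3 + W
k = -154 (k = (1*(-7))*22 = -7*22 = -154)
J(6, 16)/k = (3 + 6)/(-154) = 9*(-1/154) = -9/154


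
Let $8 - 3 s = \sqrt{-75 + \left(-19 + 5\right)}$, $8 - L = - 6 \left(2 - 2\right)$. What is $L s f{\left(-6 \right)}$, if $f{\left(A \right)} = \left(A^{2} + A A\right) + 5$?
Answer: $\frac{4928}{3} - \frac{616 i \sqrt{89}}{3} \approx 1642.7 - 1937.1 i$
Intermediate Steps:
$L = 8$ ($L = 8 - - 6 \left(2 - 2\right) = 8 - \left(-6\right) 0 = 8 - 0 = 8 + 0 = 8$)
$f{\left(A \right)} = 5 + 2 A^{2}$ ($f{\left(A \right)} = \left(A^{2} + A^{2}\right) + 5 = 2 A^{2} + 5 = 5 + 2 A^{2}$)
$s = \frac{8}{3} - \frac{i \sqrt{89}}{3}$ ($s = \frac{8}{3} - \frac{\sqrt{-75 + \left(-19 + 5\right)}}{3} = \frac{8}{3} - \frac{\sqrt{-75 - 14}}{3} = \frac{8}{3} - \frac{\sqrt{-89}}{3} = \frac{8}{3} - \frac{i \sqrt{89}}{3} \approx 2.6667 - 3.1447 i$)
$L s f{\left(-6 \right)} = 8 \left(\frac{8}{3} - \frac{i \sqrt{89}}{3}\right) \left(5 + 2 \left(-6\right)^{2}\right) = \left(\frac{64}{3} - \frac{8 i \sqrt{89}}{3}\right) \left(5 + 2 \cdot 36\right) = \left(\frac{64}{3} - \frac{8 i \sqrt{89}}{3}\right) \left(5 + 72\right) = \left(\frac{64}{3} - \frac{8 i \sqrt{89}}{3}\right) 77 = \frac{4928}{3} - \frac{616 i \sqrt{89}}{3}$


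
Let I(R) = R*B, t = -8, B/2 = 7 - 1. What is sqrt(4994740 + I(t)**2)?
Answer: 2*sqrt(1250989) ≈ 2237.0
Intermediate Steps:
B = 12 (B = 2*(7 - 1) = 2*6 = 12)
I(R) = 12*R (I(R) = R*12 = 12*R)
sqrt(4994740 + I(t)**2) = sqrt(4994740 + (12*(-8))**2) = sqrt(4994740 + (-96)**2) = sqrt(4994740 + 9216) = sqrt(5003956) = 2*sqrt(1250989)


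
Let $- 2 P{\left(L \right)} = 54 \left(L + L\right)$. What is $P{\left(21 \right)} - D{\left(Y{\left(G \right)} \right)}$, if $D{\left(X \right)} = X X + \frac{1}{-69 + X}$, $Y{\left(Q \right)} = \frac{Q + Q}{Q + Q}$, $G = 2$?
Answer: $- \frac{77179}{68} \approx -1135.0$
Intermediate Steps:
$Y{\left(Q \right)} = 1$ ($Y{\left(Q \right)} = \frac{2 Q}{2 Q} = 2 Q \frac{1}{2 Q} = 1$)
$D{\left(X \right)} = X^{2} + \frac{1}{-69 + X}$
$P{\left(L \right)} = - 54 L$ ($P{\left(L \right)} = - \frac{54 \left(L + L\right)}{2} = - \frac{54 \cdot 2 L}{2} = - \frac{108 L}{2} = - 54 L$)
$P{\left(21 \right)} - D{\left(Y{\left(G \right)} \right)} = \left(-54\right) 21 - \frac{1 + 1^{3} - 69 \cdot 1^{2}}{-69 + 1} = -1134 - \frac{1 + 1 - 69}{-68} = -1134 - - \frac{1 + 1 - 69}{68} = -1134 - \left(- \frac{1}{68}\right) \left(-67\right) = -1134 - \frac{67}{68} = - \frac{77179}{68}$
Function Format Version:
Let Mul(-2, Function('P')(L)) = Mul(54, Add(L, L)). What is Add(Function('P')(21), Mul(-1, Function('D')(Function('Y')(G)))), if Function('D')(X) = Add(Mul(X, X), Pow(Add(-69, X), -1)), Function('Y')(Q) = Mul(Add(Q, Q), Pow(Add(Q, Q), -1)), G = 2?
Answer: Rational(-77179, 68) ≈ -1135.0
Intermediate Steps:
Function('Y')(Q) = 1 (Function('Y')(Q) = Mul(Mul(2, Q), Pow(Mul(2, Q), -1)) = Mul(Mul(2, Q), Mul(Rational(1, 2), Pow(Q, -1))) = 1)
Function('D')(X) = Add(Pow(X, 2), Pow(Add(-69, X), -1))
Function('P')(L) = Mul(-54, L) (Function('P')(L) = Mul(Rational(-1, 2), Mul(54, Add(L, L))) = Mul(Rational(-1, 2), Mul(54, Mul(2, L))) = Mul(Rational(-1, 2), Mul(108, L)) = Mul(-54, L))
Add(Function('P')(21), Mul(-1, Function('D')(Function('Y')(G)))) = Add(Mul(-54, 21), Mul(-1, Mul(Pow(Add(-69, 1), -1), Add(1, Pow(1, 3), Mul(-69, Pow(1, 2)))))) = Add(-1134, Mul(-1, Mul(Pow(-68, -1), Add(1, 1, Mul(-69, 1))))) = Add(-1134, Mul(-1, Mul(Rational(-1, 68), Add(1, 1, -69)))) = Add(-1134, Mul(-1, Mul(Rational(-1, 68), -67))) = Add(-1134, Mul(-1, Rational(67, 68))) = Add(-1134, Rational(-67, 68)) = Rational(-77179, 68)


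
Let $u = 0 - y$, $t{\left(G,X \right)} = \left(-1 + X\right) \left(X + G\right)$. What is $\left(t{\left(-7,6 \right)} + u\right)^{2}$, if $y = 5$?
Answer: $100$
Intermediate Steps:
$t{\left(G,X \right)} = \left(-1 + X\right) \left(G + X\right)$
$u = -5$ ($u = 0 - 5 = -5$)
$\left(t{\left(-7,6 \right)} + u\right)^{2} = \left(\left(6^{2} - -7 - 6 - 42\right) - 5\right)^{2} = \left(\left(36 + 7 - 6 - 42\right) - 5\right)^{2} = \left(-5 - 5\right)^{2} = \left(-10\right)^{2} = 100$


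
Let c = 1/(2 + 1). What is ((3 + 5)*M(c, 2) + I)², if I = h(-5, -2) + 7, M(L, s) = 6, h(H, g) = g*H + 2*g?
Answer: 3721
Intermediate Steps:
h(H, g) = 2*g + H*g (h(H, g) = H*g + 2*g = 2*g + H*g)
c = ⅓ (c = 1/3 = ⅓ ≈ 0.33333)
I = 13 (I = -2*(2 - 5) + 7 = -2*(-3) + 7 = 6 + 7 = 13)
((3 + 5)*M(c, 2) + I)² = ((3 + 5)*6 + 13)² = (8*6 + 13)² = (48 + 13)² = 61² = 3721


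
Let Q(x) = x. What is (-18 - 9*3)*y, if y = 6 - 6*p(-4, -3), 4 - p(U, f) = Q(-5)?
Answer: 2160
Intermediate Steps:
p(U, f) = 9 (p(U, f) = 4 - 1*(-5) = 4 + 5 = 9)
y = -48 (y = 6 - 6*9 = 6 - 54 = -48)
(-18 - 9*3)*y = (-18 - 9*3)*(-48) = (-18 - 27)*(-48) = -45*(-48) = 2160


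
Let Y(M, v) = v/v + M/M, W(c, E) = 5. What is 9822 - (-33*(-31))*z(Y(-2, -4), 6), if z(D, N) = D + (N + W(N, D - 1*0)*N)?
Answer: -29052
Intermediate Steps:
Y(M, v) = 2 (Y(M, v) = 1 + 1 = 2)
z(D, N) = D + 6*N (z(D, N) = D + (N + 5*N) = D + 6*N)
9822 - (-33*(-31))*z(Y(-2, -4), 6) = 9822 - (-33*(-31))*(2 + 6*6) = 9822 - 1023*(2 + 36) = 9822 - 1023*38 = 9822 - 1*38874 = 9822 - 38874 = -29052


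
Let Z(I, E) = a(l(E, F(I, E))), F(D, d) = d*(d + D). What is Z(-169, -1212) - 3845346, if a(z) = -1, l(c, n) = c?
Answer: -3845347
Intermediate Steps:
F(D, d) = d*(D + d)
Z(I, E) = -1
Z(-169, -1212) - 3845346 = -1 - 3845346 = -3845347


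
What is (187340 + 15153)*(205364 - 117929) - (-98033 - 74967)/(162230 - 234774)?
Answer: 160548717404315/9068 ≈ 1.7705e+10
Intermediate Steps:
(187340 + 15153)*(205364 - 117929) - (-98033 - 74967)/(162230 - 234774) = 202493*87435 - (-173000)/(-72544) = 17704975455 - (-173000)*(-1)/72544 = 17704975455 - 1*21625/9068 = 17704975455 - 21625/9068 = 160548717404315/9068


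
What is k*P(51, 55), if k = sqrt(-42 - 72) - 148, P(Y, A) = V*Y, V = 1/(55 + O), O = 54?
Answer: -7548/109 + 51*I*sqrt(114)/109 ≈ -69.248 + 4.9957*I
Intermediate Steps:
V = 1/109 (V = 1/(55 + 54) = 1/109 ≈ 0.0091743)
P(Y, A) = Y/109
k = -148 + I*sqrt(114) (k = sqrt(-114) - 148 = I*sqrt(114) - 148 = -148 + I*sqrt(114) ≈ -148.0 + 10.677*I)
k*P(51, 55) = (-148 + I*sqrt(114))*((1/109)*51) = (-148 + I*sqrt(114))*(51/109) = -7548/109 + 51*I*sqrt(114)/109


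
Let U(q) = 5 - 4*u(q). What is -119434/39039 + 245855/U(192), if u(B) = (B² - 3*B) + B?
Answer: -70195183/14795781 ≈ -4.7443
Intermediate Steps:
u(B) = B² - 2*B
U(q) = 5 - 4*q*(-2 + q)
-119434/39039 + 245855/U(192) = -119434/39039 + 245855/(5 - 4*192*(-2 + 192)) = -119434*1/39039 + 245855/(5 - 4*192*190) = -17062/5577 + 245855/(5 - 145920) = -17062/5577 + 245855/(-145915) = -17062/5577 + 245855*(-1/145915) = -17062/5577 - 49171/29183 = -70195183/14795781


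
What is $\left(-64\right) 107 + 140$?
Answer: $-6708$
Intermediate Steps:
$\left(-64\right) 107 + 140 = -6848 + 140 = -6708$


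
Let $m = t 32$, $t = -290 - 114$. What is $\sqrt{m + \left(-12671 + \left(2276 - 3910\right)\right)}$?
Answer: $i \sqrt{27233} \approx 165.02 i$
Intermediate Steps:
$t = -404$ ($t = -290 - 114 = -404$)
$m = -12928$ ($m = \left(-404\right) 32 = -12928$)
$\sqrt{m + \left(-12671 + \left(2276 - 3910\right)\right)} = \sqrt{-12928 + \left(-12671 + \left(2276 - 3910\right)\right)} = \sqrt{-12928 - 14305} = \sqrt{-27233} = i \sqrt{27233}$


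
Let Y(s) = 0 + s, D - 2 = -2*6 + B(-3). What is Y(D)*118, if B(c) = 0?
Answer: -1180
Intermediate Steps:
D = -10 (D = 2 + (-2*6 + 0) = 2 + (-12 + 0) = 2 - 12 = -10)
Y(s) = s
Y(D)*118 = -10*118 = -1180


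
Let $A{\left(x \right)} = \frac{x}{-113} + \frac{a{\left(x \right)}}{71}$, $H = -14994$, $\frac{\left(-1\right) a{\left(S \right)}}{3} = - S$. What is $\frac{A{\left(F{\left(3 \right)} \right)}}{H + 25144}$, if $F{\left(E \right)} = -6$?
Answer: $- \frac{804}{40716725} \approx -1.9746 \cdot 10^{-5}$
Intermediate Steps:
$a{\left(S \right)} = 3 S$ ($a{\left(S \right)} = - 3 \left(- S\right) = 3 S$)
$A{\left(x \right)} = \frac{268 x}{8023}$ ($A{\left(x \right)} = \frac{x}{-113} + \frac{3 x}{71} = x \left(- \frac{1}{113}\right) + 3 x \frac{1}{71} = - \frac{x}{113} + \frac{3 x}{71} = \frac{268 x}{8023}$)
$\frac{A{\left(F{\left(3 \right)} \right)}}{H + 25144} = \frac{\frac{268}{8023} \left(-6\right)}{-14994 + 25144} = - \frac{1608}{8023 \cdot 10150} = \left(- \frac{1608}{8023}\right) \frac{1}{10150} = - \frac{804}{40716725}$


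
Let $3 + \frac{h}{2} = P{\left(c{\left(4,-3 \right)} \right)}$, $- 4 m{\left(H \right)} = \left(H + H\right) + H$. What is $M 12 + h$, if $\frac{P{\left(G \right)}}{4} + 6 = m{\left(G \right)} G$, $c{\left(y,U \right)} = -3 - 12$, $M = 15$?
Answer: $-1224$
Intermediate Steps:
$m{\left(H \right)} = - \frac{3 H}{4}$ ($m{\left(H \right)} = - \frac{\left(H + H\right) + H}{4} = - \frac{2 H + H}{4} = - \frac{3 H}{4}$)
$c{\left(y,U \right)} = -15$ ($c{\left(y,U \right)} = -3 - 12 = -15$)
$P{\left(G \right)} = -24 - 3 G^{2}$ ($P{\left(G \right)} = -24 + 4 - \frac{3 G}{4} G = -24 + 4 \left(- \frac{3 G^{2}}{4}\right) = -24 - 3 G^{2}$)
$h = -1404$ ($h = -6 + 2 \left(-24 - 3 \left(-15\right)^{2}\right) = -6 + 2 \left(-24 - 675\right) = -6 + 2 \left(-699\right) = -6 - 1398 = -1404$)
$M 12 + h = 15 \cdot 12 - 1404 = 180 - 1404 = -1224$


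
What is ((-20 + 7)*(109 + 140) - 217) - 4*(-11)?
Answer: -3410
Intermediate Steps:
((-20 + 7)*(109 + 140) - 217) - 4*(-11) = (-13*249 - 217) + 44 = (-3237 - 217) + 44 = -3454 + 44 = -3410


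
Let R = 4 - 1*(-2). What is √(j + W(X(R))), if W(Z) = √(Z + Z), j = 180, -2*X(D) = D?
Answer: √(180 + I*√6) ≈ 13.417 + 0.09128*I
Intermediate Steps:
R = 6 (R = 4 + 2 = 6)
X(D) = -D/2
W(Z) = √2*√Z (W(Z) = √(2*Z) = √2*√Z)
√(j + W(X(R))) = √(180 + √2*√(-½*6)) = √(180 + √2*√(-3)) = √(180 + √2*(I*√3)) = √(180 + I*√6)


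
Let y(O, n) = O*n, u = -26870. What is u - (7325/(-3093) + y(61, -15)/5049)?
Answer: -46619674730/1735173 ≈ -26867.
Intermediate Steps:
u - (7325/(-3093) + y(61, -15)/5049) = -26870 - (7325/(-3093) + (61*(-15))/5049) = -26870 - (7325*(-1/3093) - 915*1/5049) = -26870 - (-7325/3093 - 305/1683) = -26870 - 1*(-4423780/1735173) = -26870 + 4423780/1735173 = -46619674730/1735173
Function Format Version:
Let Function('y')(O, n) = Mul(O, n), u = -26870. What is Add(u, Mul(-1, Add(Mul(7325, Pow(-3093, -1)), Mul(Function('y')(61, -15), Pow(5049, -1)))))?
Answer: Rational(-46619674730, 1735173) ≈ -26867.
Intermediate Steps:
Add(u, Mul(-1, Add(Mul(7325, Pow(-3093, -1)), Mul(Function('y')(61, -15), Pow(5049, -1))))) = Add(-26870, Mul(-1, Add(Mul(7325, Pow(-3093, -1)), Mul(Mul(61, -15), Pow(5049, -1))))) = Add(-26870, Mul(-1, Add(Mul(7325, Rational(-1, 3093)), Mul(-915, Rational(1, 5049))))) = Add(-26870, Mul(-1, Add(Rational(-7325, 3093), Rational(-305, 1683)))) = Add(-26870, Mul(-1, Rational(-4423780, 1735173))) = Add(-26870, Rational(4423780, 1735173)) = Rational(-46619674730, 1735173)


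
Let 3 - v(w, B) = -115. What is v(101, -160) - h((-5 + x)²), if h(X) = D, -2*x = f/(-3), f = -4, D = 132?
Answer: -14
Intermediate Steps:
v(w, B) = 118 (v(w, B) = 3 - 1*(-115) = 3 + 115 = 118)
x = -⅔ (x = -(-2)/(-3) = -(-2)*(-1)/3 = -½*4/3 = -⅔ ≈ -0.66667)
h(X) = 132
v(101, -160) - h((-5 + x)²) = 118 - 1*132 = 118 - 132 = -14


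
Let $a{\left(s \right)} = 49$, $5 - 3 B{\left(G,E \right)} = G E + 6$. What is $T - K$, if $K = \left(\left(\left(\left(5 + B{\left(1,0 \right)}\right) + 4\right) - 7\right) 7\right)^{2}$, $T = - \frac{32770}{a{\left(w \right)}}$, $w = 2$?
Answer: $- \frac{354955}{441} \approx -804.89$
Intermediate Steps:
$B{\left(G,E \right)} = - \frac{1}{3} - \frac{E G}{3}$ ($B{\left(G,E \right)} = \frac{5}{3} - \frac{G E + 6}{3} = \frac{5}{3} - \frac{E G + 6}{3} = \frac{5}{3} - \frac{6 + E G}{3} = \frac{5}{3} - \left(2 + \frac{E G}{3}\right) = - \frac{1}{3} - \frac{E G}{3}$)
$T = - \frac{32770}{49} \approx -668.78$
$K = \frac{1225}{9}$ ($K = \left(\left(\left(\left(5 - \left(\frac{1}{3} + 0 \cdot 1\right)\right) + 4\right) - 7\right) 7\right)^{2} = \left(\left(\left(\left(5 + \left(- \frac{1}{3} + 0\right)\right) + 4\right) - 7\right) 7\right)^{2} = \left(\left(\left(\left(5 - \frac{1}{3}\right) + 4\right) - 7\right) 7\right)^{2} = \left(\left(\left(\frac{14}{3} + 4\right) - 7\right) 7\right)^{2} = \left(\left(\frac{26}{3} - 7\right) 7\right)^{2} = \left(\frac{5}{3} \cdot 7\right)^{2} = \left(\frac{35}{3}\right)^{2} = \frac{1225}{9} \approx 136.11$)
$T - K = - \frac{32770}{49} - \frac{1225}{9} = - \frac{354955}{441}$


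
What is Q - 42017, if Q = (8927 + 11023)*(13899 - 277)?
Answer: 271716883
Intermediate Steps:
Q = 271758900 (Q = 19950*13622 = 271758900)
Q - 42017 = 271758900 - 42017 = 271716883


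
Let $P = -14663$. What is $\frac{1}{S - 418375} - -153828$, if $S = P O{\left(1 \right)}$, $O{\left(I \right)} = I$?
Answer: $\frac{66613369463}{433038} \approx 1.5383 \cdot 10^{5}$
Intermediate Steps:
$S = -14663$ ($S = \left(-14663\right) 1 = -14663$)
$\frac{1}{S - 418375} - -153828 = \frac{1}{-14663 - 418375} - -153828 = \frac{1}{-433038} + 153828 = - \frac{1}{433038} + 153828 = \frac{66613369463}{433038}$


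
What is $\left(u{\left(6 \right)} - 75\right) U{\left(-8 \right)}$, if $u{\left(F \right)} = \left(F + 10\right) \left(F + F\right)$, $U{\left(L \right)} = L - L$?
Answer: $0$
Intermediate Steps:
$U{\left(L \right)} = 0$
$u{\left(F \right)} = 2 F \left(10 + F\right)$ ($u{\left(F \right)} = \left(10 + F\right) 2 F = 2 F \left(10 + F\right)$)
$\left(u{\left(6 \right)} - 75\right) U{\left(-8 \right)} = \left(2 \cdot 6 \left(10 + 6\right) - 75\right) 0 = \left(2 \cdot 6 \cdot 16 - 75\right) 0 = \left(192 - 75\right) 0 = 117 \cdot 0 = 0$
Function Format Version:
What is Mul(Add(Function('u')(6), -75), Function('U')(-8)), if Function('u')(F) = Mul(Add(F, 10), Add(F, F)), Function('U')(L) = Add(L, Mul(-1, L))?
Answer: 0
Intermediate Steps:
Function('U')(L) = 0
Function('u')(F) = Mul(2, F, Add(10, F)) (Function('u')(F) = Mul(Add(10, F), Mul(2, F)) = Mul(2, F, Add(10, F)))
Mul(Add(Function('u')(6), -75), Function('U')(-8)) = Mul(Add(Mul(2, 6, Add(10, 6)), -75), 0) = Mul(Add(Mul(2, 6, 16), -75), 0) = Mul(Add(192, -75), 0) = Mul(117, 0) = 0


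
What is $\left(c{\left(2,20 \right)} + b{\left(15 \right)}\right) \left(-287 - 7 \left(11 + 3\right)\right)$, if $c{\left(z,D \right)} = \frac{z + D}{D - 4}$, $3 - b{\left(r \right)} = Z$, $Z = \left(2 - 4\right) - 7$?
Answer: $- \frac{41195}{8} \approx -5149.4$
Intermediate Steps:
$Z = -9$ ($Z = -2 - 7 = -9$)
$b{\left(r \right)} = 12$ ($b{\left(r \right)} = 3 - -9 = 3 + 9 = 12$)
$c{\left(z,D \right)} = \frac{D + z}{-4 + D}$
$\left(c{\left(2,20 \right)} + b{\left(15 \right)}\right) \left(-287 - 7 \left(11 + 3\right)\right) = \left(\frac{20 + 2}{-4 + 20} + 12\right) \left(-287 - 7 \left(11 + 3\right)\right) = \left(\frac{1}{16} \cdot 22 + 12\right) \left(-287 - 98\right) = \left(\frac{11}{8} + 12\right) \left(-385\right) = \frac{107}{8} \left(-385\right) = - \frac{41195}{8}$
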